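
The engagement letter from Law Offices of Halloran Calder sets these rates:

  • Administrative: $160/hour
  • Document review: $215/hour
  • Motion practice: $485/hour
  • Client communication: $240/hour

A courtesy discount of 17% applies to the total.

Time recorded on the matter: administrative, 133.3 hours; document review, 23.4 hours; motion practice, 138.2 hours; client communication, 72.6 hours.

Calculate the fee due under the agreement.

$91,972.30

Administrative: 133.3 × $160 = $21,328.00
Document review: 23.4 × $215 = $5,031.00
Motion practice: 138.2 × $485 = $67,027.00
Client communication: 72.6 × $240 = $17,424.00
Subtotal: $110,810.00
Less 17% discount: −$18,837.70
Total: $110,810.00 − $18,837.70 = $91,972.30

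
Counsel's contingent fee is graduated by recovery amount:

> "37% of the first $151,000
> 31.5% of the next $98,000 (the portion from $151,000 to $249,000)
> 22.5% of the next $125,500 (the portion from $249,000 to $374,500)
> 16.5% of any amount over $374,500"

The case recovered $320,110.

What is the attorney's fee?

$102,739.75

First $151,000 at 37% = $55,870.00
Next $98,000 at 31.5% = $30,870.00
Remaining $71,110 at 22.5% = $15,999.75
Fee: $55,870.00 + $30,870.00 + $15,999.75 = $102,739.75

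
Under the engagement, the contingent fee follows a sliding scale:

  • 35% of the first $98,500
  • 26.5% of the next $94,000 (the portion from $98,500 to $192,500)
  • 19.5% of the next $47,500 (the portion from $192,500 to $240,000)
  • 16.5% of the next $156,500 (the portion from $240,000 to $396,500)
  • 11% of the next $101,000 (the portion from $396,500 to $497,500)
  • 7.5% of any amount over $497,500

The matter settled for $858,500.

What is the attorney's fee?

$132,655.00

First $98,500 at 35% = $34,475.00
Next $94,000 at 26.5% = $24,910.00
Next $47,500 at 19.5% = $9,262.50
Next $156,500 at 16.5% = $25,822.50
Next $101,000 at 11% = $11,110.00
Remaining $361,000 at 7.5% = $27,075.00
Fee: $34,475.00 + $24,910.00 + $9,262.50 + $25,822.50 + $11,110.00 + $27,075.00 = $132,655.00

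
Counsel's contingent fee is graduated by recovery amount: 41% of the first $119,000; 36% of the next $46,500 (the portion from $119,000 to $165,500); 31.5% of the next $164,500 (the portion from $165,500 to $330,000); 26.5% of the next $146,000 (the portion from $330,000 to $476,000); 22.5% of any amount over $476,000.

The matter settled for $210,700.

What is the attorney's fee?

First $119,000 at 41% = $48,790.00
Next $46,500 at 36% = $16,740.00
Remaining $45,200 at 31.5% = $14,238.00
Fee: $48,790.00 + $16,740.00 + $14,238.00 = $79,768.00

$79,768.00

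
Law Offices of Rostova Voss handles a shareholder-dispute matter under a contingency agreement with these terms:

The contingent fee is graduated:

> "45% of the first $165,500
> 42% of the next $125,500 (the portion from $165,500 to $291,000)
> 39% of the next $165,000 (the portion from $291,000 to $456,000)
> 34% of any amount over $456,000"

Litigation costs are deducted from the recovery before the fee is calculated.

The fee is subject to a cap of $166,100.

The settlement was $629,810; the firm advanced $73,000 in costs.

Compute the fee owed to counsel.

$166,100.00

Fee base (net of costs): $629,810 − $73,000 = $556,810
First $165,500 at 45% = $74,475.00
Next $125,500 at 42% = $52,710.00
Next $165,000 at 39% = $64,350.00
Remaining $100,810 at 34% = $34,275.40
Fee: $74,475.00 + $52,710.00 + $64,350.00 + $34,275.40 = $225,810.40
$225,810.40 exceeds the $166,100 cap, so the fee is capped at $166,100.00.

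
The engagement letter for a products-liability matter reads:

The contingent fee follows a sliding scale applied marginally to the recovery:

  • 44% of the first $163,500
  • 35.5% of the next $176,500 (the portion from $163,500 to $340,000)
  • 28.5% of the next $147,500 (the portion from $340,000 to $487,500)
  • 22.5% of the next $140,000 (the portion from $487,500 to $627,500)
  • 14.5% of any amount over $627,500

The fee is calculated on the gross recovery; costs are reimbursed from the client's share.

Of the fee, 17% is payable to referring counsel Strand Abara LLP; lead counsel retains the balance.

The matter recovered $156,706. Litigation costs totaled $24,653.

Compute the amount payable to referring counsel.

Fee base is the gross recovery, $156,706; costs are reimbursed separately.
First $156,706 at 44% = $68,950.64
Referral share: 17% of $68,950.64 = $11,721.61; lead counsel retains $68,950.64 − $11,721.61 = $57,229.03.

$11,721.61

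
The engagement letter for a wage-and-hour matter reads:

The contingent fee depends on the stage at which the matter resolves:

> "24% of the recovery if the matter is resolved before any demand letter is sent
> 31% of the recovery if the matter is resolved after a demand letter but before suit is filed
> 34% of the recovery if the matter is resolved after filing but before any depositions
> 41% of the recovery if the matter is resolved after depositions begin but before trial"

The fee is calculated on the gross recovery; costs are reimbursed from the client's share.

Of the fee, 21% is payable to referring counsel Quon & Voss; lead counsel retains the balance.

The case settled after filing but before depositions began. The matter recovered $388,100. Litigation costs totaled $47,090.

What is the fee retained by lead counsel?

$104,243.66

Fee base is the gross recovery, $388,100; costs are reimbursed separately.
The matter settled after filing but before depositions began, so the 34% rate applies.
$388,100 × 34% = $131,954.00
Referral share: 21% of $131,954.00 = $27,710.34; lead counsel retains $131,954.00 − $27,710.34 = $104,243.66.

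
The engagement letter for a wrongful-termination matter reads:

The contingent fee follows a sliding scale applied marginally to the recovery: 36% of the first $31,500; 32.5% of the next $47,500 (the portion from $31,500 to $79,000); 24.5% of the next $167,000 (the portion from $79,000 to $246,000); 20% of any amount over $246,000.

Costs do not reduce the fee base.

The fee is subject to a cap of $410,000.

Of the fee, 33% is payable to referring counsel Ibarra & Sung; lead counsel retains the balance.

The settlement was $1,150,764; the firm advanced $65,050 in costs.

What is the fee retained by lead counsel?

Fee base is the gross recovery, $1,150,764; costs are reimbursed separately.
First $31,500 at 36% = $11,340.00
Next $47,500 at 32.5% = $15,437.50
Next $167,000 at 24.5% = $40,915.00
Remaining $904,764 at 20% = $180,952.80
Fee: $11,340.00 + $15,437.50 + $40,915.00 + $180,952.80 = $248,645.30
$248,645.30 is under the $410,000 cap.
Referral share: 33% of $248,645.30 = $82,052.95; lead counsel retains $248,645.30 − $82,052.95 = $166,592.35.

$166,592.35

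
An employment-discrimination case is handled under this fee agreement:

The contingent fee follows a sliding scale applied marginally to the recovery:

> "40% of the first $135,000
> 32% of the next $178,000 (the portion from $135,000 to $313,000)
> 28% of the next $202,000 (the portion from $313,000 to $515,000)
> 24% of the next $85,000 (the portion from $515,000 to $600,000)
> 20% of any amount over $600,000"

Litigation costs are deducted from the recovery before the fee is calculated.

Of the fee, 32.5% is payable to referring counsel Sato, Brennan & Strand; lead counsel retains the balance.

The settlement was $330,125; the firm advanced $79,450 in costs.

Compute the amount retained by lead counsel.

Fee base (net of costs): $330,125 − $79,450 = $250,675
First $135,000 at 40% = $54,000.00
Remaining $115,675 at 32% = $37,016.00
Fee: $54,000.00 + $37,016.00 = $91,016.00
Referral share: 32.5% of $91,016.00 = $29,580.20; lead counsel retains $91,016.00 − $29,580.20 = $61,435.80.

$61,435.80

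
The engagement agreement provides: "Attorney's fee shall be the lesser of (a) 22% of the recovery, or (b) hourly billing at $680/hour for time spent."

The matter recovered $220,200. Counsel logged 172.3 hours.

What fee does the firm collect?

$48,444.00

(a) 22% of $220,200 = $48,444.00
(b) 172.3 × $680 = $117,164.00
The lesser is (a): $48,444.00.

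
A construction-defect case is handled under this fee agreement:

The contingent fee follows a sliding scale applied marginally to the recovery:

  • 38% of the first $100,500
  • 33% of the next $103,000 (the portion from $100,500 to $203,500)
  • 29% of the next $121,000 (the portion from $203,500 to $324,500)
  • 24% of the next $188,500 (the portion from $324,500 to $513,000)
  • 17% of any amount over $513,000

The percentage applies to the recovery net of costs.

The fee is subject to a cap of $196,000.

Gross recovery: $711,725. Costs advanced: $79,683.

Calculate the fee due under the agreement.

$172,747.14

Fee base (net of costs): $711,725 − $79,683 = $632,042
First $100,500 at 38% = $38,190.00
Next $103,000 at 33% = $33,990.00
Next $121,000 at 29% = $35,090.00
Next $188,500 at 24% = $45,240.00
Remaining $119,042 at 17% = $20,237.14
Fee: $38,190.00 + $33,990.00 + $35,090.00 + $45,240.00 + $20,237.14 = $172,747.14
$172,747.14 is under the $196,000 cap.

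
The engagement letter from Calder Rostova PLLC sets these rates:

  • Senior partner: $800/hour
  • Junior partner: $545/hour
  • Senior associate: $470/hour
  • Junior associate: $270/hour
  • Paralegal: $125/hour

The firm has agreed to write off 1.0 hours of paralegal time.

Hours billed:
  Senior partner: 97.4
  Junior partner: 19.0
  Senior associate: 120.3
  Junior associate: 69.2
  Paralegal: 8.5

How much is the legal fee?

$164,437.50

Senior partner: 97.4 × $800 = $77,920.00
Junior partner: 19.0 × $545 = $10,355.00
Senior associate: 120.3 × $470 = $56,541.00
Junior associate: 69.2 × $270 = $18,684.00
Paralegal: 8.5 × $125 = $1,062.50
Subtotal: $164,562.50
Write-off: 1.0 × $125 = $125.00
Total: $164,562.50 − $125.00 = $164,437.50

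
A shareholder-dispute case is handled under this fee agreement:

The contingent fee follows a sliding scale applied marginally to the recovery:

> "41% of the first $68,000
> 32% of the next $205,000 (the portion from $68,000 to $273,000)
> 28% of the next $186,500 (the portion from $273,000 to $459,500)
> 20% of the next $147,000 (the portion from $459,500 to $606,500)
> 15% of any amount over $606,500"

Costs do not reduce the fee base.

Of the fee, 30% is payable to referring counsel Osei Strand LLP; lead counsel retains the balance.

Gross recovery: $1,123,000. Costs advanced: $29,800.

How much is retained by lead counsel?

Fee base is the gross recovery, $1,123,000; costs are reimbursed separately.
First $68,000 at 41% = $27,880.00
Next $205,000 at 32% = $65,600.00
Next $186,500 at 28% = $52,220.00
Next $147,000 at 20% = $29,400.00
Remaining $516,500 at 15% = $77,475.00
Fee: $27,880.00 + $65,600.00 + $52,220.00 + $29,400.00 + $77,475.00 = $252,575.00
Referral share: 30% of $252,575.00 = $75,772.50; lead counsel retains $252,575.00 − $75,772.50 = $176,802.50.

$176,802.50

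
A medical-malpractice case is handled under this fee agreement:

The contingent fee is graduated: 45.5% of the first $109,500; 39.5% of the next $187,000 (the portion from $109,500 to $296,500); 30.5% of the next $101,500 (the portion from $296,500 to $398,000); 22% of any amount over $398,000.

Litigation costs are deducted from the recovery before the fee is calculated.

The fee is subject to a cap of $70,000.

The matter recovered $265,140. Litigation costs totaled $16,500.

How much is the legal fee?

Fee base (net of costs): $265,140 − $16,500 = $248,640
First $109,500 at 45.5% = $49,822.50
Remaining $139,140 at 39.5% = $54,960.30
Fee: $49,822.50 + $54,960.30 = $104,782.80
$104,782.80 exceeds the $70,000 cap, so the fee is capped at $70,000.00.

$70,000.00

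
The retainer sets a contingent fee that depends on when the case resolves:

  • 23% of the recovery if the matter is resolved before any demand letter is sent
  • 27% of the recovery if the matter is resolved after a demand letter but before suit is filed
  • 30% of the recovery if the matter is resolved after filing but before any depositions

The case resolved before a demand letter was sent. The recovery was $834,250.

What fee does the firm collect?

The matter resolved before a demand letter was sent, so the 23% rate applies.
$834,250 × 23% = $191,877.50

$191,877.50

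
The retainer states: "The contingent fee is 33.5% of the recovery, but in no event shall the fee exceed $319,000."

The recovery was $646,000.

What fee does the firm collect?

33.5% of $646,000 = $216,410.00
That is under the $319,000 cap.

$216,410.00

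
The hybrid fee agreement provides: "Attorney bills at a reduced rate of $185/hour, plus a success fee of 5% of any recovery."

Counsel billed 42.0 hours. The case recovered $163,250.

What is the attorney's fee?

Hourly: 42.0 × $185 = $7,770.00
Success fee: 5% of $163,250 = $8,162.50
Total: $7,770.00 + $8,162.50 = $15,932.50

$15,932.50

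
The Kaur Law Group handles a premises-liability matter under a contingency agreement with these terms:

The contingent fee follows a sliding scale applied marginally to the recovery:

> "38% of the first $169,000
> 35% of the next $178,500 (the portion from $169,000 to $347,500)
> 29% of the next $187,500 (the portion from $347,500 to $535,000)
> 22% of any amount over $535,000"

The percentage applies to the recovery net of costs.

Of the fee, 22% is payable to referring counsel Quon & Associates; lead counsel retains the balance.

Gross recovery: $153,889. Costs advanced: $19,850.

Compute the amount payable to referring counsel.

$11,205.66

Fee base (net of costs): $153,889 − $19,850 = $134,039
First $134,039 at 38% = $50,934.82
Referral share: 22% of $50,934.82 = $11,205.66; lead counsel retains $50,934.82 − $11,205.66 = $39,729.16.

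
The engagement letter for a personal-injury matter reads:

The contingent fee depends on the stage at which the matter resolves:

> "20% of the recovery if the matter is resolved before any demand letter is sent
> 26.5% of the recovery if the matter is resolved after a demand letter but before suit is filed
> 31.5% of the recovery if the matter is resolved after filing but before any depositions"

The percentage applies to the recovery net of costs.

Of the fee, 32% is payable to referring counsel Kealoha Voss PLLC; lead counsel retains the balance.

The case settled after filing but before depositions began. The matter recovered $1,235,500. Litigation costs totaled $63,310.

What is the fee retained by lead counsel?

$251,083.10

Fee base (net of costs): $1,235,500 − $63,310 = $1,172,190
The matter settled after filing but before depositions began, so the 31.5% rate applies.
$1,172,190 × 31.5% = $369,239.85
Referral share: 32% of $369,239.85 = $118,156.75; lead counsel retains $369,239.85 − $118,156.75 = $251,083.10.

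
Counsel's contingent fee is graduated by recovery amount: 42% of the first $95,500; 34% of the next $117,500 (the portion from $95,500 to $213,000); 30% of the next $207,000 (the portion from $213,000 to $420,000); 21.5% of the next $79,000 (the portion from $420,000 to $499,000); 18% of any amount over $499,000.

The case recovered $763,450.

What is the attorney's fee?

$206,746.00

First $95,500 at 42% = $40,110.00
Next $117,500 at 34% = $39,950.00
Next $207,000 at 30% = $62,100.00
Next $79,000 at 21.5% = $16,985.00
Remaining $264,450 at 18% = $47,601.00
Fee: $40,110.00 + $39,950.00 + $62,100.00 + $16,985.00 + $47,601.00 = $206,746.00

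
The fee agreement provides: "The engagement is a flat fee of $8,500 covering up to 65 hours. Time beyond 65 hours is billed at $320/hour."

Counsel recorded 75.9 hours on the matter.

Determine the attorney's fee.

Flat fee: $8,500.00
Excess hours: 75.9 − 65 = 10.9
Overrun: 10.9 × $320 = $3,488.00
Total: $8,500.00 + $3,488.00 = $11,988.00

$11,988.00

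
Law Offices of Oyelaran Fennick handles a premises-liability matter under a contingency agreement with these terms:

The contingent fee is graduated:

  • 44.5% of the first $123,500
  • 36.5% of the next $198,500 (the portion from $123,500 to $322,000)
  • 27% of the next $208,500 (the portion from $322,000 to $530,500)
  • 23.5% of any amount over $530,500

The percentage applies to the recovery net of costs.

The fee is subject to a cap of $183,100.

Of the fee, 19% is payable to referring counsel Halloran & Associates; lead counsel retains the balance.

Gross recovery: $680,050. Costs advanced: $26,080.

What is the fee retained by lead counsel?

Fee base (net of costs): $680,050 − $26,080 = $653,970
First $123,500 at 44.5% = $54,957.50
Next $198,500 at 36.5% = $72,452.50
Next $208,500 at 27% = $56,295.00
Remaining $123,470 at 23.5% = $29,015.45
Fee: $54,957.50 + $72,452.50 + $56,295.00 + $29,015.45 = $212,720.45
$212,720.45 exceeds the $183,100 cap, so the fee is capped at $183,100.00.
Referral share: 19% of $183,100.00 = $34,789.00; lead counsel retains $183,100.00 − $34,789.00 = $148,311.00.

$148,311.00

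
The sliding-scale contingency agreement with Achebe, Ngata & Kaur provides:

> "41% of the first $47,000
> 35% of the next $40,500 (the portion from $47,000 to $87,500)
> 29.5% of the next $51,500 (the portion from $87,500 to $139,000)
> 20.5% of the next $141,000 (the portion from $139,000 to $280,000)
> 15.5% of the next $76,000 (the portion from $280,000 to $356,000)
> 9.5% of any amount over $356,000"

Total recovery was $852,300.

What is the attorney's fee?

$136,471.00

First $47,000 at 41% = $19,270.00
Next $40,500 at 35% = $14,175.00
Next $51,500 at 29.5% = $15,192.50
Next $141,000 at 20.5% = $28,905.00
Next $76,000 at 15.5% = $11,780.00
Remaining $496,300 at 9.5% = $47,148.50
Fee: $19,270.00 + $14,175.00 + $15,192.50 + $28,905.00 + $11,780.00 + $47,148.50 = $136,471.00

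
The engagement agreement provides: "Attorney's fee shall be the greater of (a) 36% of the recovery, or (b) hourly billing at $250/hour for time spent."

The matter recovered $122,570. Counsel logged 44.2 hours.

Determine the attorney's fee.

(a) 36% of $122,570 = $44,125.20
(b) 44.2 × $250 = $11,050.00
The greater is (a): $44,125.20.

$44,125.20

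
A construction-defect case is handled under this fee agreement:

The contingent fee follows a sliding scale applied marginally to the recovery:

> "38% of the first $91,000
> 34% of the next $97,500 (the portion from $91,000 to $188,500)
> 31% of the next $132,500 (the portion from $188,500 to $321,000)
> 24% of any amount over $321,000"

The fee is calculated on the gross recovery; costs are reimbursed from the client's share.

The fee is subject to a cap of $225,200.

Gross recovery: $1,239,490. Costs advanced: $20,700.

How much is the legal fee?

Fee base is the gross recovery, $1,239,490; costs are reimbursed separately.
First $91,000 at 38% = $34,580.00
Next $97,500 at 34% = $33,150.00
Next $132,500 at 31% = $41,075.00
Remaining $918,490 at 24% = $220,437.60
Fee: $34,580.00 + $33,150.00 + $41,075.00 + $220,437.60 = $329,242.60
$329,242.60 exceeds the $225,200 cap, so the fee is capped at $225,200.00.

$225,200.00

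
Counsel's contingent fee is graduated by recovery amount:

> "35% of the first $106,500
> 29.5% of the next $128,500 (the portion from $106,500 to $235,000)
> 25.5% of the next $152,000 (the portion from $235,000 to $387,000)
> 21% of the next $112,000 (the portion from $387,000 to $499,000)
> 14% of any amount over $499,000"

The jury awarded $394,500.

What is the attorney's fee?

$115,517.50

First $106,500 at 35% = $37,275.00
Next $128,500 at 29.5% = $37,907.50
Next $152,000 at 25.5% = $38,760.00
Remaining $7,500 at 21% = $1,575.00
Fee: $37,275.00 + $37,907.50 + $38,760.00 + $1,575.00 = $115,517.50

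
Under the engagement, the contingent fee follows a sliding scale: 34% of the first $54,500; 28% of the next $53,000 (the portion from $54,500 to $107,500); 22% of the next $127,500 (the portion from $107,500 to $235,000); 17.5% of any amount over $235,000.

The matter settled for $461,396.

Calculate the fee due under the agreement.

$101,039.30

First $54,500 at 34% = $18,530.00
Next $53,000 at 28% = $14,840.00
Next $127,500 at 22% = $28,050.00
Remaining $226,396 at 17.5% = $39,619.30
Fee: $18,530.00 + $14,840.00 + $28,050.00 + $39,619.30 = $101,039.30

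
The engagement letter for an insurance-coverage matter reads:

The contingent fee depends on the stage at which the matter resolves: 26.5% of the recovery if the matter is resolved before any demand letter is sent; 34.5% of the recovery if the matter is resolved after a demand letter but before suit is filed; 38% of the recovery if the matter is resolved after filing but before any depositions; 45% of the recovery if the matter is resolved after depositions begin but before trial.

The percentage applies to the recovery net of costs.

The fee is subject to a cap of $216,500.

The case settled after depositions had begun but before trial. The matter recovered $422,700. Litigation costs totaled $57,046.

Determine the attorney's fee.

$164,544.30

Fee base (net of costs): $422,700 − $57,046 = $365,654
The matter settled after depositions had begun but before trial, so the 45% rate applies.
$365,654 × 45% = $164,544.30
$164,544.30 is under the $216,500 cap.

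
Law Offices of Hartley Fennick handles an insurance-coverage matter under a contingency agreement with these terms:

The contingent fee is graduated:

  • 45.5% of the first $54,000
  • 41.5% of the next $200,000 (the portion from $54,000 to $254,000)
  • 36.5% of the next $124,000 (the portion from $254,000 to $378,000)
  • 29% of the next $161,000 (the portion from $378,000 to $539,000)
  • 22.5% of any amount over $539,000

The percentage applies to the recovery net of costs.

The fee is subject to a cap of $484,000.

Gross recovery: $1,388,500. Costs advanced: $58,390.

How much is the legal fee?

$377,519.75

Fee base (net of costs): $1,388,500 − $58,390 = $1,330,110
First $54,000 at 45.5% = $24,570.00
Next $200,000 at 41.5% = $83,000.00
Next $124,000 at 36.5% = $45,260.00
Next $161,000 at 29% = $46,690.00
Remaining $791,110 at 22.5% = $177,999.75
Fee: $24,570.00 + $83,000.00 + $45,260.00 + $46,690.00 + $177,999.75 = $377,519.75
$377,519.75 is under the $484,000 cap.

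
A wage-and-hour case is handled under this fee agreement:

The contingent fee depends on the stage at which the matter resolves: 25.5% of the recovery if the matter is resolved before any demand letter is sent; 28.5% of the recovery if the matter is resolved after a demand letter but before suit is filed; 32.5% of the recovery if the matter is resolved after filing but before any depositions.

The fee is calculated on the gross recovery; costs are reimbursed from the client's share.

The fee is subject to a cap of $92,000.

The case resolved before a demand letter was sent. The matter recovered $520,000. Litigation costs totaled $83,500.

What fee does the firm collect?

$92,000.00

Fee base is the gross recovery, $520,000; costs are reimbursed separately.
The matter resolved before a demand letter was sent, so the 25.5% rate applies.
$520,000 × 25.5% = $132,600.00
$132,600.00 exceeds the $92,000 cap, so the fee is capped at $92,000.00.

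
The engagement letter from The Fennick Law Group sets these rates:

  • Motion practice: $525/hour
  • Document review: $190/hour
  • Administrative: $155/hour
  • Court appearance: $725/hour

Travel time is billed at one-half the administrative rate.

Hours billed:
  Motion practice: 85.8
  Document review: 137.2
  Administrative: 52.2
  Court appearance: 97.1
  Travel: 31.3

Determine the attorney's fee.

$152,027.25

Motion practice: 85.8 × $525 = $45,045.00
Document review: 137.2 × $190 = $26,068.00
Administrative: 52.2 × $155 = $8,091.00
Court appearance: 97.1 × $725 = $70,397.50
Subtotal: $45,045.00 + $26,068.00 + $8,091.00 + $70,397.50 = $149,601.50
Travel: 31.3 × ($155 ÷ 2) = 31.3 × $77.50 = $2,425.75
Total: $149,601.50 + $2,425.75 = $152,027.25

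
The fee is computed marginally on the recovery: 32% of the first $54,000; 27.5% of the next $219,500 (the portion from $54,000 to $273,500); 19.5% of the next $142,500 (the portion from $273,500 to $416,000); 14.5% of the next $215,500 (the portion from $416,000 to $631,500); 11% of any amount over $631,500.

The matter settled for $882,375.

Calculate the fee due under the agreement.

$164,273.75

First $54,000 at 32% = $17,280.00
Next $219,500 at 27.5% = $60,362.50
Next $142,500 at 19.5% = $27,787.50
Next $215,500 at 14.5% = $31,247.50
Remaining $250,875 at 11% = $27,596.25
Fee: $17,280.00 + $60,362.50 + $27,787.50 + $31,247.50 + $27,596.25 = $164,273.75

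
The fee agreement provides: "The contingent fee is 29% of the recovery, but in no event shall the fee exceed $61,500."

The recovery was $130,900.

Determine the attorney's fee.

29% of $130,900 = $37,961.00
That is under the $61,500 cap.

$37,961.00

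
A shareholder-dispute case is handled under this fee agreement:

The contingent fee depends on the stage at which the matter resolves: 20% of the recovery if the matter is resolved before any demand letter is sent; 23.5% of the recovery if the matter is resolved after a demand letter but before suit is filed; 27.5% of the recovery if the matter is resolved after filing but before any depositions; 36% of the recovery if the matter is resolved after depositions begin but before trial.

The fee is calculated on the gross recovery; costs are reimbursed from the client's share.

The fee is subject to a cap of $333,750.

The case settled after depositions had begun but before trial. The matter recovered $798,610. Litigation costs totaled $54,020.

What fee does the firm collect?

$287,499.60

Fee base is the gross recovery, $798,610; costs are reimbursed separately.
The matter settled after depositions had begun but before trial, so the 36% rate applies.
$798,610 × 36% = $287,499.60
$287,499.60 is under the $333,750 cap.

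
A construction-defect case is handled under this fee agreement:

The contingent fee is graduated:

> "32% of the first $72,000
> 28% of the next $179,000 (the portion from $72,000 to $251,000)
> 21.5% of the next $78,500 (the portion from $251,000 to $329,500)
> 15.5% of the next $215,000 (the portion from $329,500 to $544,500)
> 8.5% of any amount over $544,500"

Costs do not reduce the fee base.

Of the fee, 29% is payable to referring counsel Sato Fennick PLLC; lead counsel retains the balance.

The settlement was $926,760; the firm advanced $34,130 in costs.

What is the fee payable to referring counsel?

Fee base is the gross recovery, $926,760; costs are reimbursed separately.
First $72,000 at 32% = $23,040.00
Next $179,000 at 28% = $50,120.00
Next $78,500 at 21.5% = $16,877.50
Next $215,000 at 15.5% = $33,325.00
Remaining $382,260 at 8.5% = $32,492.10
Fee: $23,040.00 + $50,120.00 + $16,877.50 + $33,325.00 + $32,492.10 = $155,854.60
Referral share: 29% of $155,854.60 = $45,197.83; lead counsel retains $155,854.60 − $45,197.83 = $110,656.77.

$45,197.83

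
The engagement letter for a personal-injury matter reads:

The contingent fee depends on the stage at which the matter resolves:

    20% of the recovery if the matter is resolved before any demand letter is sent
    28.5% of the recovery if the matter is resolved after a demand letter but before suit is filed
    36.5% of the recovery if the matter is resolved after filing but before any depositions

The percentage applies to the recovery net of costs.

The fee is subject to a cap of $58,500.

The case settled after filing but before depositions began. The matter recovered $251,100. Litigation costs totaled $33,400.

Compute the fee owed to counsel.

Fee base (net of costs): $251,100 − $33,400 = $217,700
The matter settled after filing but before depositions began, so the 36.5% rate applies.
$217,700 × 36.5% = $79,460.50
$79,460.50 exceeds the $58,500 cap, so the fee is capped at $58,500.00.

$58,500.00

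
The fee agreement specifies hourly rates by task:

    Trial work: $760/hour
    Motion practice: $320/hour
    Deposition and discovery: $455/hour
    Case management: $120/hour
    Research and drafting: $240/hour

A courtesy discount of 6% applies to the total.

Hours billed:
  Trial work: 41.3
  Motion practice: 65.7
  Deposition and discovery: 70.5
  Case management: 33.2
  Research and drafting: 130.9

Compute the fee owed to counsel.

$112,696.13

Trial work: 41.3 × $760 = $31,388.00
Motion practice: 65.7 × $320 = $21,024.00
Deposition and discovery: 70.5 × $455 = $32,077.50
Case management: 33.2 × $120 = $3,984.00
Research and drafting: 130.9 × $240 = $31,416.00
Subtotal: $119,889.50
Less 6% discount: −$7,193.37
Total: $119,889.50 − $7,193.37 = $112,696.13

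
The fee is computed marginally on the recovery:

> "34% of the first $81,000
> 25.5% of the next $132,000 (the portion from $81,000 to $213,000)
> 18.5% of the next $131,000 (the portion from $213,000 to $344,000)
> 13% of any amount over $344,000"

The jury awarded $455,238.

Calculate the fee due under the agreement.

$99,895.94

First $81,000 at 34% = $27,540.00
Next $132,000 at 25.5% = $33,660.00
Next $131,000 at 18.5% = $24,235.00
Remaining $111,238 at 13% = $14,460.94
Fee: $27,540.00 + $33,660.00 + $24,235.00 + $14,460.94 = $99,895.94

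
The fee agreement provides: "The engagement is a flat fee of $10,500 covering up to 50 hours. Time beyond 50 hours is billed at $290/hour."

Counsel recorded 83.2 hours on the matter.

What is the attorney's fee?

Flat fee: $10,500.00
Excess hours: 83.2 − 50 = 33.2
Overrun: 33.2 × $290 = $9,628.00
Total: $10,500.00 + $9,628.00 = $20,128.00

$20,128.00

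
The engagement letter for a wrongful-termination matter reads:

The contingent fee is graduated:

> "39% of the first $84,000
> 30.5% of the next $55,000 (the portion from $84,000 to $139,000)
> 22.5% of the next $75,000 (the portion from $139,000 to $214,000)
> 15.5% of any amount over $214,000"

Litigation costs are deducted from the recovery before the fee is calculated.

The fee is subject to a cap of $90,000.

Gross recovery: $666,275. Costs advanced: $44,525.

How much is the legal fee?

$90,000.00

Fee base (net of costs): $666,275 − $44,525 = $621,750
First $84,000 at 39% = $32,760.00
Next $55,000 at 30.5% = $16,775.00
Next $75,000 at 22.5% = $16,875.00
Remaining $407,750 at 15.5% = $63,201.25
Fee: $32,760.00 + $16,775.00 + $16,875.00 + $63,201.25 = $129,611.25
$129,611.25 exceeds the $90,000 cap, so the fee is capped at $90,000.00.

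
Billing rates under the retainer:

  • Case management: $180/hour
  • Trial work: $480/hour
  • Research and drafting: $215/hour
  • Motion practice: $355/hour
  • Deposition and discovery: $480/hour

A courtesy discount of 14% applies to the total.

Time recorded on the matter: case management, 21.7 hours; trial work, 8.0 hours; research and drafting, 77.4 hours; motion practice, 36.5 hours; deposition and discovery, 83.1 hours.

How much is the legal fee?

Case management: 21.7 × $180 = $3,906.00
Trial work: 8.0 × $480 = $3,840.00
Research and drafting: 77.4 × $215 = $16,641.00
Motion practice: 36.5 × $355 = $12,957.50
Deposition and discovery: 83.1 × $480 = $39,888.00
Subtotal: $77,232.50
Less 14% discount: −$10,812.55
Total: $77,232.50 − $10,812.55 = $66,419.95

$66,419.95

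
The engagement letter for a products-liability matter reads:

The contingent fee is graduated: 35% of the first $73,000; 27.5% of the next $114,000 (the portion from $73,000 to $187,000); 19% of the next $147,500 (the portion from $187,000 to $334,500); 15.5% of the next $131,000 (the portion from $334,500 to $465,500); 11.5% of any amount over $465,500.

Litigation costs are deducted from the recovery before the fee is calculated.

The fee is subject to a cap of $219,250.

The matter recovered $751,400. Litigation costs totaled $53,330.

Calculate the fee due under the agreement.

$131,975.55

Fee base (net of costs): $751,400 − $53,330 = $698,070
First $73,000 at 35% = $25,550.00
Next $114,000 at 27.5% = $31,350.00
Next $147,500 at 19% = $28,025.00
Next $131,000 at 15.5% = $20,305.00
Remaining $232,570 at 11.5% = $26,745.55
Fee: $25,550.00 + $31,350.00 + $28,025.00 + $20,305.00 + $26,745.55 = $131,975.55
$131,975.55 is under the $219,250 cap.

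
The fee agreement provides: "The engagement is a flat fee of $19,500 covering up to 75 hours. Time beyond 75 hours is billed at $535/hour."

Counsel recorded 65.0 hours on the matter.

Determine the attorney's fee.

$19,500.00

65.0 hours is within the 75-hour scope; only the flat fee applies.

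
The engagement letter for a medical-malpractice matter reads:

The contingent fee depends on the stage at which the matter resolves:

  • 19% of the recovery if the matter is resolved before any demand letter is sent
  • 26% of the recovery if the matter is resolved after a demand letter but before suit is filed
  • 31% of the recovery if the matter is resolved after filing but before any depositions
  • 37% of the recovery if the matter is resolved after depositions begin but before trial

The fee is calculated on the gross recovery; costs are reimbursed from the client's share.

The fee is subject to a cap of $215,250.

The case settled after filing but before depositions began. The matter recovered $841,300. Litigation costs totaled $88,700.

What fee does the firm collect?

Fee base is the gross recovery, $841,300; costs are reimbursed separately.
The matter settled after filing but before depositions began, so the 31% rate applies.
$841,300 × 31% = $260,803.00
$260,803.00 exceeds the $215,250 cap, so the fee is capped at $215,250.00.

$215,250.00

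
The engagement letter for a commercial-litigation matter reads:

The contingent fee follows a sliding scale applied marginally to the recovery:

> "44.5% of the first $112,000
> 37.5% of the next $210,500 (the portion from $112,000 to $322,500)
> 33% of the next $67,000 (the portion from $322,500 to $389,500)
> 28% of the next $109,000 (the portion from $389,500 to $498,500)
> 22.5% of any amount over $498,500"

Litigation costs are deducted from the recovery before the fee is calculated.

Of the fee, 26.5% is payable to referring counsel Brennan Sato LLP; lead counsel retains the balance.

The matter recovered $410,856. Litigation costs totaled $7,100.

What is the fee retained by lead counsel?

Fee base (net of costs): $410,856 − $7,100 = $403,756
First $112,000 at 44.5% = $49,840.00
Next $210,500 at 37.5% = $78,937.50
Next $67,000 at 33% = $22,110.00
Remaining $14,256 at 28% = $3,991.68
Fee: $49,840.00 + $78,937.50 + $22,110.00 + $3,991.68 = $154,879.18
Referral share: 26.5% of $154,879.18 = $41,042.98; lead counsel retains $154,879.18 − $41,042.98 = $113,836.20.

$113,836.20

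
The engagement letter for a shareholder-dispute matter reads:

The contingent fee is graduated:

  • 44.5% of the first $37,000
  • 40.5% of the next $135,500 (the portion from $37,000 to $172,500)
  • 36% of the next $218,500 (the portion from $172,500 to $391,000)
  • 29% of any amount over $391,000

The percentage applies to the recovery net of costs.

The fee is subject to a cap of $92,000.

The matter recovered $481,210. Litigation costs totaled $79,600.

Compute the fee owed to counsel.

Fee base (net of costs): $481,210 − $79,600 = $401,610
First $37,000 at 44.5% = $16,465.00
Next $135,500 at 40.5% = $54,877.50
Next $218,500 at 36% = $78,660.00
Remaining $10,610 at 29% = $3,076.90
Fee: $16,465.00 + $54,877.50 + $78,660.00 + $3,076.90 = $153,079.40
$153,079.40 exceeds the $92,000 cap, so the fee is capped at $92,000.00.

$92,000.00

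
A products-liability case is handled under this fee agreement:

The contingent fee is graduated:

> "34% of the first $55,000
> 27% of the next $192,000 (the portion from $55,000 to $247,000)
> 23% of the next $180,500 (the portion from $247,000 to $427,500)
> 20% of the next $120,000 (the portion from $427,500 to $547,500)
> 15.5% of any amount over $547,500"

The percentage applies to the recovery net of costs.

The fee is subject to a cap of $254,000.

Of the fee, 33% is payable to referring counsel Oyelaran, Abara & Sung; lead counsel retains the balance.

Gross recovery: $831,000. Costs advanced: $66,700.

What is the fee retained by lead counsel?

Fee base (net of costs): $831,000 − $66,700 = $764,300
First $55,000 at 34% = $18,700.00
Next $192,000 at 27% = $51,840.00
Next $180,500 at 23% = $41,515.00
Next $120,000 at 20% = $24,000.00
Remaining $216,800 at 15.5% = $33,604.00
Fee: $18,700.00 + $51,840.00 + $41,515.00 + $24,000.00 + $33,604.00 = $169,659.00
$169,659.00 is under the $254,000 cap.
Referral share: 33% of $169,659.00 = $55,987.47; lead counsel retains $169,659.00 − $55,987.47 = $113,671.53.

$113,671.53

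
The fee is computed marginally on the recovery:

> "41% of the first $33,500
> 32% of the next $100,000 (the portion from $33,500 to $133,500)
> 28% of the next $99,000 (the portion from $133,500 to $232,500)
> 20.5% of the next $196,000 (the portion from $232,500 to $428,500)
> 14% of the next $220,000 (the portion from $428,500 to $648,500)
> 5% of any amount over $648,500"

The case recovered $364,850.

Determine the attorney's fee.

$100,586.75

First $33,500 at 41% = $13,735.00
Next $100,000 at 32% = $32,000.00
Next $99,000 at 28% = $27,720.00
Remaining $132,350 at 20.5% = $27,131.75
Fee: $13,735.00 + $32,000.00 + $27,720.00 + $27,131.75 = $100,586.75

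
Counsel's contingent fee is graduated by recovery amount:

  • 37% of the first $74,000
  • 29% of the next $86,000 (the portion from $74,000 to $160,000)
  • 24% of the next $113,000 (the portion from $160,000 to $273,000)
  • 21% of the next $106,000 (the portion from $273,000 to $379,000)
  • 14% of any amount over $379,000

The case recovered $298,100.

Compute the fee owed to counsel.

First $74,000 at 37% = $27,380.00
Next $86,000 at 29% = $24,940.00
Next $113,000 at 24% = $27,120.00
Remaining $25,100 at 21% = $5,271.00
Fee: $27,380.00 + $24,940.00 + $27,120.00 + $5,271.00 = $84,711.00

$84,711.00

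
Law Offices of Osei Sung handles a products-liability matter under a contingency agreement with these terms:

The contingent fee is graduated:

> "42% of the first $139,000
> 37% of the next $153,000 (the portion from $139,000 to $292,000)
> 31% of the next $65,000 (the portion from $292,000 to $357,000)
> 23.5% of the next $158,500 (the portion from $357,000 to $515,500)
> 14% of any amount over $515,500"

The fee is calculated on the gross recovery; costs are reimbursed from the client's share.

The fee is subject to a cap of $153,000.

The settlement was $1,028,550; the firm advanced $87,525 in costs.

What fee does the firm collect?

Fee base is the gross recovery, $1,028,550; costs are reimbursed separately.
First $139,000 at 42% = $58,380.00
Next $153,000 at 37% = $56,610.00
Next $65,000 at 31% = $20,150.00
Next $158,500 at 23.5% = $37,247.50
Remaining $513,050 at 14% = $71,827.00
Fee: $58,380.00 + $56,610.00 + $20,150.00 + $37,247.50 + $71,827.00 = $244,214.50
$244,214.50 exceeds the $153,000 cap, so the fee is capped at $153,000.00.

$153,000.00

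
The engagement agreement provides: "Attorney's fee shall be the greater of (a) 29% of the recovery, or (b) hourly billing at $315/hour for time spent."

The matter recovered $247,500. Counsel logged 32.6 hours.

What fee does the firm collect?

$71,775.00

(a) 29% of $247,500 = $71,775.00
(b) 32.6 × $315 = $10,269.00
The greater is (a): $71,775.00.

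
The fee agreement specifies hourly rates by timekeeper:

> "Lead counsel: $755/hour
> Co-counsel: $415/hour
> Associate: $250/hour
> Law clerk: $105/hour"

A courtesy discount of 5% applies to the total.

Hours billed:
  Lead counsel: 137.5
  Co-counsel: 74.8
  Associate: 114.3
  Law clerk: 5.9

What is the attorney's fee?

Lead counsel: 137.5 × $755 = $103,812.50
Co-counsel: 74.8 × $415 = $31,042.00
Associate: 114.3 × $250 = $28,575.00
Law clerk: 5.9 × $105 = $619.50
Subtotal: $164,049.00
Less 5% discount: −$8,202.45
Total: $164,049.00 − $8,202.45 = $155,846.55

$155,846.55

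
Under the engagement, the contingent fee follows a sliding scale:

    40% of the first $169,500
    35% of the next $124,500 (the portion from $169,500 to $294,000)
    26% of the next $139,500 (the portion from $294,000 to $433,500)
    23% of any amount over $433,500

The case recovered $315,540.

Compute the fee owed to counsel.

First $169,500 at 40% = $67,800.00
Next $124,500 at 35% = $43,575.00
Remaining $21,540 at 26% = $5,600.40
Fee: $67,800.00 + $43,575.00 + $5,600.40 = $116,975.40

$116,975.40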